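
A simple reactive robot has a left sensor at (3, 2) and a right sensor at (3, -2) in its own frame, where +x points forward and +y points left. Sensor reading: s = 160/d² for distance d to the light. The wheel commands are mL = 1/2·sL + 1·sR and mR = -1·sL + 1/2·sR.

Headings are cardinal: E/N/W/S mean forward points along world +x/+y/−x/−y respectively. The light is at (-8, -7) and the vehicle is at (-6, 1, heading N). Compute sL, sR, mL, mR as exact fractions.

160/121 160/137 30320/16577 -12240/16577

left sensor world pos  = (-8, 4); dL² = 121
right sensor world pos = (-4, 4); dR² = 137
sL = 160/121 = 160/121
sR = 160/137 = 160/137
mL = 1/2·sL + 1·sR = 30320/16577
mR = -1·sL + 1/2·sR = -12240/16577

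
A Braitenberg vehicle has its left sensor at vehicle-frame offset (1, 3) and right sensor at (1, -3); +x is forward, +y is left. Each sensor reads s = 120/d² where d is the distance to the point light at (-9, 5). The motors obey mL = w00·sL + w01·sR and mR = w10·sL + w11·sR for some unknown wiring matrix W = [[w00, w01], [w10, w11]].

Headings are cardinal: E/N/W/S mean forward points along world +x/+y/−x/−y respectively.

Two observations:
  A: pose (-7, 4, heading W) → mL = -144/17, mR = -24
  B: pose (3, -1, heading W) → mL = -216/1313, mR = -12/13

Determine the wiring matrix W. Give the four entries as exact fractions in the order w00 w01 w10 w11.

obs A: pose=(-7,4,W) → sL=120/17, sR=24, mL=-144/17, mR=-24
obs B: pose=(3,-1,W) → sL=60/101, sR=12/13, mL=-216/1313, mR=-12/13
sensor matrix S = [[120/17, 24], [60/101, 12/13]]; det S = -172800/22321
solve [mL_A; mL_B] = S·[w00; w01] and [mR_A; mR_B] = S·[w10; w11]:
  w00 = 1/2, w01 = -1/2, w10 = 0, w11 = -1

1/2 -1/2 0 -1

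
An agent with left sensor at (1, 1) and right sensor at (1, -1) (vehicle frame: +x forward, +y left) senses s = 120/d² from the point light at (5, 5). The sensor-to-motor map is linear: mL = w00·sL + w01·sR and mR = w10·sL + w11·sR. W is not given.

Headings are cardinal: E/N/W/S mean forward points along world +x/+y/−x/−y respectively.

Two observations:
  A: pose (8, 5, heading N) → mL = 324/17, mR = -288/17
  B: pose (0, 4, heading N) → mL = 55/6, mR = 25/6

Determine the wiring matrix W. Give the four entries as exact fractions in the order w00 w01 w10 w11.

1/2 1 -1 1

obs A: pose=(8,5,N) → sL=24, sR=120/17, mL=324/17, mR=-288/17
obs B: pose=(0,4,N) → sL=10/3, sR=15/2, mL=55/6, mR=25/6
sensor matrix S = [[24, 120/17], [10/3, 15/2]]; det S = 2660/17
solve [mL_A; mL_B] = S·[w00; w01] and [mR_A; mR_B] = S·[w10; w11]:
  w00 = 1/2, w01 = 1, w10 = -1, w11 = 1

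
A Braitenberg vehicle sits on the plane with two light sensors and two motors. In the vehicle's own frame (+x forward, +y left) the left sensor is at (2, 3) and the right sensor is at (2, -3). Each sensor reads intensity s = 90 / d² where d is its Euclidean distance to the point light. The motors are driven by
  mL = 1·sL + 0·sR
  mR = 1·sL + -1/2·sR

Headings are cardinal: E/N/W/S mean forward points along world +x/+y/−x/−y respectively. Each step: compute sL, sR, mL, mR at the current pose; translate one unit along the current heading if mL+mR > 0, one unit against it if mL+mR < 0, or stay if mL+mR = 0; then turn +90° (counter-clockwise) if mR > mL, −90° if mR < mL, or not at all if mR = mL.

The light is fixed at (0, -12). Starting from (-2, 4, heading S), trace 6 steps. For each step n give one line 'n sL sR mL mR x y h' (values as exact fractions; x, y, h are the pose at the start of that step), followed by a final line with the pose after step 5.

0 90/197 90/221 90/197 11025/43537 -2 4 S
1 9/16 9/34 9/16 117/272 -2 3 W
2 18/65 90/289 18/65 2277/18785 -3 3 N
3 45/181 9/17 45/181 -99/6154 -3 4 E
4 90/197 90/221 90/197 11025/43537 -2 4 S
5 9/16 9/34 9/16 117/272 -2 3 W
final -3 3 N

n=0: pose=(-2,4,S); sL=90/197, sR=90/221; mL=90/197, mR=11025/43537; mL+mR=30915/43537 → advance +1; mR−mL=-45/221 → turn -1·90°
n=1: pose=(-2,3,W); sL=9/16, sR=9/34; mL=9/16, mR=117/272; mL+mR=135/136 → advance +1; mR−mL=-9/68 → turn -1·90°
n=2: pose=(-3,3,N); sL=18/65, sR=90/289; mL=18/65, mR=2277/18785; mL+mR=7479/18785 → advance +1; mR−mL=-45/289 → turn -1·90°
n=3: pose=(-3,4,E); sL=45/181, sR=9/17; mL=45/181, mR=-99/6154; mL+mR=1431/6154 → advance +1; mR−mL=-9/34 → turn -1·90°
n=4: pose=(-2,4,S); sL=90/197, sR=90/221; mL=90/197, mR=11025/43537; mL+mR=30915/43537 → advance +1; mR−mL=-45/221 → turn -1·90°
n=5: pose=(-2,3,W); sL=9/16, sR=9/34; mL=9/16, mR=117/272; mL+mR=135/136 → advance +1; mR−mL=-9/68 → turn -1·90°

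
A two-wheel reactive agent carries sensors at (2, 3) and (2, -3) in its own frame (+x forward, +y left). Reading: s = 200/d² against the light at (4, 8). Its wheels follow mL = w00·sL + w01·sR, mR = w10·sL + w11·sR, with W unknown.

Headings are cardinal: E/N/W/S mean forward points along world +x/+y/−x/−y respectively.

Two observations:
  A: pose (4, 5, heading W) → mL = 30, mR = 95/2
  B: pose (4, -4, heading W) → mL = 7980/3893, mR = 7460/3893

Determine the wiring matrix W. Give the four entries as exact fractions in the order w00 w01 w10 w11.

obs A: pose=(4,5,W) → sL=5, sR=50, mL=30, mR=95/2
obs B: pose=(4,-4,W) → sL=200/229, sR=40/17, mL=7980/3893, mR=7460/3893
sensor matrix S = [[5, 50], [200/229, 40/17]]; det S = -124200/3893
solve [mL_A; mL_B] = S·[w00; w01] and [mR_A; mR_B] = S·[w10; w11]:
  w00 = 1, w01 = 1/2, w10 = -1/2, w11 = 1

1 1/2 -1/2 1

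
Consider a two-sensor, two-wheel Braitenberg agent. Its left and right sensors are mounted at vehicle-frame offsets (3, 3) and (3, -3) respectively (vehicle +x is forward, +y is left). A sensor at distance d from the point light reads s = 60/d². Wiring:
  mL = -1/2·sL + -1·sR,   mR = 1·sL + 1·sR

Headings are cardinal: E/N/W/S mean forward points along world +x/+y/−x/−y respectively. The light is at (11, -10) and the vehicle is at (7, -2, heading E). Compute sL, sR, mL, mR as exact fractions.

30/61 30/13 -2025/793 2220/793

left sensor world pos  = (10, 1); dL² = 122
right sensor world pos = (10, -5); dR² = 26
sL = 60/122 = 30/61
sR = 60/26 = 30/13
mL = -1/2·sL + -1·sR = -2025/793
mR = 1·sL + 1·sR = 2220/793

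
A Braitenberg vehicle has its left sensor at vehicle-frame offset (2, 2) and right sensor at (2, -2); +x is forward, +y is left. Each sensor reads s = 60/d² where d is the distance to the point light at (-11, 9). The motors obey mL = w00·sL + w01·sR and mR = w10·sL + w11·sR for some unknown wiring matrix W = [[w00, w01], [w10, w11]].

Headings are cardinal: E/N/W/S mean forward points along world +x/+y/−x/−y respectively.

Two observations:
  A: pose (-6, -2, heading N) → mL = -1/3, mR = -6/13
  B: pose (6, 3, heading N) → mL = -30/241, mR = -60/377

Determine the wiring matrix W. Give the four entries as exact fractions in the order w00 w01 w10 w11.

obs A: pose=(-6,-2,N) → sL=2/3, sR=6/13, mL=-1/3, mR=-6/13
obs B: pose=(6,3,N) → sL=60/241, sR=60/377, mL=-30/241, mR=-60/377
sensor matrix S = [[2/3, 6/13], [60/241, 60/377]]; det S = -800/90857
solve [mL_A; mL_B] = S·[w00; w01] and [mR_A; mR_B] = S·[w10; w11]:
  w00 = -1/2, w01 = 0, w10 = 0, w11 = -1

-1/2 0 0 -1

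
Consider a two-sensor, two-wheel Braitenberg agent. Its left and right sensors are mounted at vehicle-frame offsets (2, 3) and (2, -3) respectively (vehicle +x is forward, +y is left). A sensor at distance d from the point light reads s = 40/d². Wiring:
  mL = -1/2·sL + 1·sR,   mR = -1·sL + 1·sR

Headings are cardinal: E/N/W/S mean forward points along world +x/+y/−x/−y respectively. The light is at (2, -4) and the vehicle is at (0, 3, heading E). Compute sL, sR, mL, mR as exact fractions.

2/5 5/2 23/10 21/10

left sensor world pos  = (2, 6); dL² = 100
right sensor world pos = (2, 0); dR² = 16
sL = 40/100 = 2/5
sR = 40/16 = 5/2
mL = -1/2·sL + 1·sR = 23/10
mR = -1·sL + 1·sR = 21/10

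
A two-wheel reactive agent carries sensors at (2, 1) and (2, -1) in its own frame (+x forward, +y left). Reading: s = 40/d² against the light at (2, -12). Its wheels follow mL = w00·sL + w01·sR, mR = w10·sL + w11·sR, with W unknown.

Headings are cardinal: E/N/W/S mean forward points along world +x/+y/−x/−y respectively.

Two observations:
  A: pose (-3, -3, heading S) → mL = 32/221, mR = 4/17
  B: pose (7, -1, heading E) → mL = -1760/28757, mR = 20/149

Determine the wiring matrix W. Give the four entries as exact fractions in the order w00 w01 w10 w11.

1 -1 0 1/2

obs A: pose=(-3,-3,S) → sL=8/13, sR=8/17, mL=32/221, mR=4/17
obs B: pose=(7,-1,E) → sL=40/193, sR=40/149, mL=-1760/28757, mR=20/149
sensor matrix S = [[8/13, 8/17], [40/193, 40/149]]; det S = 430080/6355297
solve [mL_A; mL_B] = S·[w00; w01] and [mR_A; mR_B] = S·[w10; w11]:
  w00 = 1, w01 = -1, w10 = 0, w11 = 1/2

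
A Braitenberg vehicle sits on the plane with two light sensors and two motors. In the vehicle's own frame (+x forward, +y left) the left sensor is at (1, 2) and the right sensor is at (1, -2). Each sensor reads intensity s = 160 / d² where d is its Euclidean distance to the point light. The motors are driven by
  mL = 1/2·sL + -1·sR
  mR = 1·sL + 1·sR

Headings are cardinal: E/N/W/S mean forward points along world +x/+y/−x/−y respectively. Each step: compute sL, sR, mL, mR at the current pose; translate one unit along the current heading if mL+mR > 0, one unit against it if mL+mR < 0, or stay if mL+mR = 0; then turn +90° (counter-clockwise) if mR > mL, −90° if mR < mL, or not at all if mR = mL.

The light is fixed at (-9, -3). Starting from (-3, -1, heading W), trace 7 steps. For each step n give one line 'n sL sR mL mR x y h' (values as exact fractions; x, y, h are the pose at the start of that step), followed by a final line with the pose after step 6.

n=0: pose=(-3,-1,W); sL=32/5, sR=160/41; mL=-144/205, mR=2112/205; mL+mR=48/5 → advance +1; mR−mL=2256/205 → turn +1·90°
n=1: pose=(-4,-1,S); sL=16/5, sR=16; mL=-72/5, mR=96/5; mL+mR=24/5 → advance +1; mR−mL=168/5 → turn +1·90°
n=2: pose=(-4,-2,E); sL=32/9, sR=160/37; mL=-848/333, mR=2624/333; mL+mR=16/3 → advance +1; mR−mL=3472/333 → turn +1·90°
n=3: pose=(-3,-2,N); sL=8, sR=40/17; mL=28/17, mR=176/17; mL+mR=12 → advance +1; mR−mL=148/17 → turn +1·90°
n=4: pose=(-3,-1,W); sL=32/5, sR=160/41; mL=-144/205, mR=2112/205; mL+mR=48/5 → advance +1; mR−mL=2256/205 → turn +1·90°
n=5: pose=(-4,-1,S); sL=16/5, sR=16; mL=-72/5, mR=96/5; mL+mR=24/5 → advance +1; mR−mL=168/5 → turn +1·90°
n=6: pose=(-4,-2,E); sL=32/9, sR=160/37; mL=-848/333, mR=2624/333; mL+mR=16/3 → advance +1; mR−mL=3472/333 → turn +1·90°

0 32/5 160/41 -144/205 2112/205 -3 -1 W
1 16/5 16 -72/5 96/5 -4 -1 S
2 32/9 160/37 -848/333 2624/333 -4 -2 E
3 8 40/17 28/17 176/17 -3 -2 N
4 32/5 160/41 -144/205 2112/205 -3 -1 W
5 16/5 16 -72/5 96/5 -4 -1 S
6 32/9 160/37 -848/333 2624/333 -4 -2 E
final -3 -2 N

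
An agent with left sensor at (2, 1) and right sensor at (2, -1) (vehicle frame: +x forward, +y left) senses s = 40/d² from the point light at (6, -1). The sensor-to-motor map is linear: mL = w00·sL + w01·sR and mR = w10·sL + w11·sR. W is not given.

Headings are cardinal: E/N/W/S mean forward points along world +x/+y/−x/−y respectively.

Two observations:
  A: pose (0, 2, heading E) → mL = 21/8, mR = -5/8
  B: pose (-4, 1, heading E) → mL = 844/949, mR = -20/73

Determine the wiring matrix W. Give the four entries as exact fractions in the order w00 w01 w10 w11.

1/2 1 -1/2 0

obs A: pose=(0,2,E) → sL=5/4, sR=2, mL=21/8, mR=-5/8
obs B: pose=(-4,1,E) → sL=40/73, sR=8/13, mL=844/949, mR=-20/73
sensor matrix S = [[5/4, 2], [40/73, 8/13]]; det S = -310/949
solve [mL_A; mL_B] = S·[w00; w01] and [mR_A; mR_B] = S·[w10; w11]:
  w00 = 1/2, w01 = 1, w10 = -1/2, w11 = 0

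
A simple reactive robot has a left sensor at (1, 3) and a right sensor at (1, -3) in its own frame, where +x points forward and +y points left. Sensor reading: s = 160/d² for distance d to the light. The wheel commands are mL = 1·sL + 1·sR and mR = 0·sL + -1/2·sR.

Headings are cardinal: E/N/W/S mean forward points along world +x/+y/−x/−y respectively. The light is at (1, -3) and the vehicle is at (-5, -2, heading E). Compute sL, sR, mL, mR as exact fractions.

160/41 160/29 11200/1189 -80/29

left sensor world pos  = (-4, 1); dL² = 41
right sensor world pos = (-4, -5); dR² = 29
sL = 160/41 = 160/41
sR = 160/29 = 160/29
mL = 1·sL + 1·sR = 11200/1189
mR = 0·sL + -1/2·sR = -80/29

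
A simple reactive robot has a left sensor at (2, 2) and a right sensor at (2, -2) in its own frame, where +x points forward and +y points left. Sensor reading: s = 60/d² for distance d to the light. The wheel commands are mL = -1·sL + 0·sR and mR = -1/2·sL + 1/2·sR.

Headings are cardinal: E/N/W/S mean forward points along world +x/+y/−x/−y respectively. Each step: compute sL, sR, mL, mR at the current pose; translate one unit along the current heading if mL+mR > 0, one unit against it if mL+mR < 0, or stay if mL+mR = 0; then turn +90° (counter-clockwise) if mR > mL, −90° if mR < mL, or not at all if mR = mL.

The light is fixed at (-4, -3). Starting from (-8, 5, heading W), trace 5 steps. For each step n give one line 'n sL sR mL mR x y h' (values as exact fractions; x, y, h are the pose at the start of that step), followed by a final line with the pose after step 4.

0 5/6 15/34 -5/6 -10/51 -8 5 W
1 60/37 60/61 -60/37 -720/2257 -7 5 S
2 30/61 6/5 -30/61 108/305 -7 6 E
3 60/157 12/25 -60/157 192/3925 -8 6 N
4 5/6 15/34 -5/6 -10/51 -8 5 W
final -7 5 S

n=0: pose=(-8,5,W); sL=5/6, sR=15/34; mL=-5/6, mR=-10/51; mL+mR=-35/34 → advance -1; mR−mL=65/102 → turn +1·90°
n=1: pose=(-7,5,S); sL=60/37, sR=60/61; mL=-60/37, mR=-720/2257; mL+mR=-4380/2257 → advance -1; mR−mL=2940/2257 → turn +1·90°
n=2: pose=(-7,6,E); sL=30/61, sR=6/5; mL=-30/61, mR=108/305; mL+mR=-42/305 → advance -1; mR−mL=258/305 → turn +1·90°
n=3: pose=(-8,6,N); sL=60/157, sR=12/25; mL=-60/157, mR=192/3925; mL+mR=-1308/3925 → advance -1; mR−mL=1692/3925 → turn +1·90°
n=4: pose=(-8,5,W); sL=5/6, sR=15/34; mL=-5/6, mR=-10/51; mL+mR=-35/34 → advance -1; mR−mL=65/102 → turn +1·90°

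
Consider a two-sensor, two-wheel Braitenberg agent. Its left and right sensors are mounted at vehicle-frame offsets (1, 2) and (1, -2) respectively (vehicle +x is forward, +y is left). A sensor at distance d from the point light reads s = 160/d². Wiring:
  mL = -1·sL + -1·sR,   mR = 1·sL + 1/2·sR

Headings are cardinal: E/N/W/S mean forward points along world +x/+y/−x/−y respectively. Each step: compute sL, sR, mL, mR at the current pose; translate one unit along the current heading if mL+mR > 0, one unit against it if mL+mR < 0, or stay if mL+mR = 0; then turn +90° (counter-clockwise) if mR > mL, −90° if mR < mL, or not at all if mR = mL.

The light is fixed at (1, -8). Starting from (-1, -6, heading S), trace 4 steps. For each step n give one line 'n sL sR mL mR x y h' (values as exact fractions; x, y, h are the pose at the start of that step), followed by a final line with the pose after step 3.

n=0: pose=(-1,-6,S); sL=160, sR=160/17; mL=-2880/17, mR=2800/17; mL+mR=-80/17 → advance -1; mR−mL=5680/17 → turn +1·90°
n=1: pose=(-1,-5,E); sL=80/13, sR=80; mL=-1120/13, mR=600/13; mL+mR=-40 → advance -1; mR−mL=1720/13 → turn +1·90°
n=2: pose=(-2,-5,N); sL=160/41, sR=160/17; mL=-9280/697, mR=6000/697; mL+mR=-80/17 → advance -1; mR−mL=15280/697 → turn +1·90°
n=3: pose=(-2,-6,W); sL=10, sR=5; mL=-15, mR=25/2; mL+mR=-5/2 → advance -1; mR−mL=55/2 → turn +1·90°

0 160 160/17 -2880/17 2800/17 -1 -6 S
1 80/13 80 -1120/13 600/13 -1 -5 E
2 160/41 160/17 -9280/697 6000/697 -2 -5 N
3 10 5 -15 25/2 -2 -6 W
final -1 -6 S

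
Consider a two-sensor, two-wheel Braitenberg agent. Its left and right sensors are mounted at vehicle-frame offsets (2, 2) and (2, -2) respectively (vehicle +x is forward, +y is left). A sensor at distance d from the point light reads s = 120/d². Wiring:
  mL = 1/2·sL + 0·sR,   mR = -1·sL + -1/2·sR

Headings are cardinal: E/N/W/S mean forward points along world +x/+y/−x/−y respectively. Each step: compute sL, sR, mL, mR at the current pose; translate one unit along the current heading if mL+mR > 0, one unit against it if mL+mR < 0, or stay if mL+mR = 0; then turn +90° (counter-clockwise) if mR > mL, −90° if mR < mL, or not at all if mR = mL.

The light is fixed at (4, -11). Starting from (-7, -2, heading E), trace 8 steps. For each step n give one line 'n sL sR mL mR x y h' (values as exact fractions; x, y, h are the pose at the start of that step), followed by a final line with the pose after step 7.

0 60/101 12/13 30/101 -1386/1313 -7 -2 E
1 120/149 24/49 60/149 -7668/7301 -8 -2 S
2 6/13 6/17 3/13 -141/221 -8 -1 W
3 120/313 8/15 60/313 -3052/4695 -7 -1 N
4 60/101 12/13 30/101 -1386/1313 -7 -2 E
5 120/149 24/49 60/149 -7668/7301 -8 -2 S
6 6/13 6/17 3/13 -141/221 -8 -1 W
7 120/313 8/15 60/313 -3052/4695 -7 -1 N
final -7 -2 E

n=0: pose=(-7,-2,E); sL=60/101, sR=12/13; mL=30/101, mR=-1386/1313; mL+mR=-996/1313 → advance -1; mR−mL=-1776/1313 → turn -1·90°
n=1: pose=(-8,-2,S); sL=120/149, sR=24/49; mL=60/149, mR=-7668/7301; mL+mR=-4728/7301 → advance -1; mR−mL=-10608/7301 → turn -1·90°
n=2: pose=(-8,-1,W); sL=6/13, sR=6/17; mL=3/13, mR=-141/221; mL+mR=-90/221 → advance -1; mR−mL=-192/221 → turn -1·90°
n=3: pose=(-7,-1,N); sL=120/313, sR=8/15; mL=60/313, mR=-3052/4695; mL+mR=-2152/4695 → advance -1; mR−mL=-3952/4695 → turn -1·90°
n=4: pose=(-7,-2,E); sL=60/101, sR=12/13; mL=30/101, mR=-1386/1313; mL+mR=-996/1313 → advance -1; mR−mL=-1776/1313 → turn -1·90°
n=5: pose=(-8,-2,S); sL=120/149, sR=24/49; mL=60/149, mR=-7668/7301; mL+mR=-4728/7301 → advance -1; mR−mL=-10608/7301 → turn -1·90°
n=6: pose=(-8,-1,W); sL=6/13, sR=6/17; mL=3/13, mR=-141/221; mL+mR=-90/221 → advance -1; mR−mL=-192/221 → turn -1·90°
n=7: pose=(-7,-1,N); sL=120/313, sR=8/15; mL=60/313, mR=-3052/4695; mL+mR=-2152/4695 → advance -1; mR−mL=-3952/4695 → turn -1·90°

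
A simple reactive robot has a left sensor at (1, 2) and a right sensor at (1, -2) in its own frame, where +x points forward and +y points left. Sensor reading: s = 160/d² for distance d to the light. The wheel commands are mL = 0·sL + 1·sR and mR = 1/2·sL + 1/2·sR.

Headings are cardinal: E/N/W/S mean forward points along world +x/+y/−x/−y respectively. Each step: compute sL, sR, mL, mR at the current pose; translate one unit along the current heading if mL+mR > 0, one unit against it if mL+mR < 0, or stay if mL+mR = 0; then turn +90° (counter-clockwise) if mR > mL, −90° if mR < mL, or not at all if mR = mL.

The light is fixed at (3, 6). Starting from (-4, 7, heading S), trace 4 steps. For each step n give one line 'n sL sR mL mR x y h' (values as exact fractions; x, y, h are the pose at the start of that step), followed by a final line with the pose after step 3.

n=0: pose=(-4,7,S); sL=32/5, sR=160/81; mL=160/81, mR=1696/405; mL+mR=832/135 → advance +1; mR−mL=896/405 → turn +1·90°
n=1: pose=(-4,6,E); sL=4, sR=4; mL=4, mR=4; mL+mR=8 → advance +1; mR−mL=0 → turn +0·90°
n=2: pose=(-3,6,E); sL=160/29, sR=160/29; mL=160/29, mR=160/29; mL+mR=320/29 → advance +1; mR−mL=0 → turn +0·90°
n=3: pose=(-2,6,E); sL=8, sR=8; mL=8, mR=8; mL+mR=16 → advance +1; mR−mL=0 → turn +0·90°

0 32/5 160/81 160/81 1696/405 -4 7 S
1 4 4 4 4 -4 6 E
2 160/29 160/29 160/29 160/29 -3 6 E
3 8 8 8 8 -2 6 E
final -1 6 E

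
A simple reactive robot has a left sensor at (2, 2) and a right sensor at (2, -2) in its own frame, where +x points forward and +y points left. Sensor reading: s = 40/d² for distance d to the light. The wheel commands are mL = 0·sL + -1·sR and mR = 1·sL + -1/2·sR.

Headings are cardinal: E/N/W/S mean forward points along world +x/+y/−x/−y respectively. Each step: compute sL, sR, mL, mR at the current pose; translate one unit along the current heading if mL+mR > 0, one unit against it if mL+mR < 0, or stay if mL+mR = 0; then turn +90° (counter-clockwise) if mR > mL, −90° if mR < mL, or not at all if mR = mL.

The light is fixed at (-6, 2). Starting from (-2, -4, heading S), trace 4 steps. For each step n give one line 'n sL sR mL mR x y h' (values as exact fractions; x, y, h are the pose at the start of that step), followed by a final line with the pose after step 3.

0 2/5 10/17 -10/17 9/85 -2 -4 S
1 8/9 8/17 -8/17 100/153 -2 -3 E
2 20/9 20/29 -20/29 490/261 -1 -3 N
3 8/9 40/13 -40/13 -76/117 -1 -2 W
final 0 -2 S

n=0: pose=(-2,-4,S); sL=2/5, sR=10/17; mL=-10/17, mR=9/85; mL+mR=-41/85 → advance -1; mR−mL=59/85 → turn +1·90°
n=1: pose=(-2,-3,E); sL=8/9, sR=8/17; mL=-8/17, mR=100/153; mL+mR=28/153 → advance +1; mR−mL=172/153 → turn +1·90°
n=2: pose=(-1,-3,N); sL=20/9, sR=20/29; mL=-20/29, mR=490/261; mL+mR=310/261 → advance +1; mR−mL=670/261 → turn +1·90°
n=3: pose=(-1,-2,W); sL=8/9, sR=40/13; mL=-40/13, mR=-76/117; mL+mR=-436/117 → advance -1; mR−mL=284/117 → turn +1·90°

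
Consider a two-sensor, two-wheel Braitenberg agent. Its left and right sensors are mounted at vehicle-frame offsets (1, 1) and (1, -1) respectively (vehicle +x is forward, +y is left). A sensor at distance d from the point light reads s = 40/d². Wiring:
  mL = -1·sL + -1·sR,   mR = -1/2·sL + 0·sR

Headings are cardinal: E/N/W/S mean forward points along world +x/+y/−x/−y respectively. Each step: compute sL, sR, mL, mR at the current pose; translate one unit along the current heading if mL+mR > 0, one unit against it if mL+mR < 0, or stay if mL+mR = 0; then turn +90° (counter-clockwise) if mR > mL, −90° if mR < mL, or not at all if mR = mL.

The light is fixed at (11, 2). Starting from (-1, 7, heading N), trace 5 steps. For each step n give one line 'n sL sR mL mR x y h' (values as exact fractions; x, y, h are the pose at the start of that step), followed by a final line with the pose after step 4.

n=0: pose=(-1,7,N); sL=8/41, sR=40/157; mL=-2896/6437, mR=-4/41; mL+mR=-3524/6437 → advance -1; mR−mL=2268/6437 → turn +1·90°
n=1: pose=(-1,6,W); sL=20/89, sR=20/97; mL=-3720/8633, mR=-10/89; mL+mR=-4690/8633 → advance -1; mR−mL=2750/8633 → turn +1·90°
n=2: pose=(0,6,S); sL=40/109, sR=40/153; mL=-10480/16677, mR=-20/109; mL+mR=-13540/16677 → advance -1; mR−mL=7420/16677 → turn +1·90°
n=3: pose=(0,7,E); sL=5/17, sR=10/29; mL=-315/493, mR=-5/34; mL+mR=-775/986 → advance -1; mR−mL=485/986 → turn +1·90°
n=4: pose=(-1,7,N); sL=8/41, sR=40/157; mL=-2896/6437, mR=-4/41; mL+mR=-3524/6437 → advance -1; mR−mL=2268/6437 → turn +1·90°

0 8/41 40/157 -2896/6437 -4/41 -1 7 N
1 20/89 20/97 -3720/8633 -10/89 -1 6 W
2 40/109 40/153 -10480/16677 -20/109 0 6 S
3 5/17 10/29 -315/493 -5/34 0 7 E
4 8/41 40/157 -2896/6437 -4/41 -1 7 N
final -1 6 W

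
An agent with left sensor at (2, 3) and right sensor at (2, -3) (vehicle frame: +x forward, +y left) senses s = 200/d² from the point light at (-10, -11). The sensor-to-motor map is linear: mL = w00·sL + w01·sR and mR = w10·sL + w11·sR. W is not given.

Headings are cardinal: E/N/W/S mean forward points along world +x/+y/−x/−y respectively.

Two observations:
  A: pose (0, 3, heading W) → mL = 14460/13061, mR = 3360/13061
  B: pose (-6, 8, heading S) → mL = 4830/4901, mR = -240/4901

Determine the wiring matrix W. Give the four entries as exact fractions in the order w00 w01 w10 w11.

1/2 1 1/2 -1/2

obs A: pose=(0,3,W) → sL=40/37, sR=200/353, mL=14460/13061, mR=3360/13061
obs B: pose=(-6,8,S) → sL=100/169, sR=20/29, mL=4830/4901, mR=-240/4901
sensor matrix S = [[40/37, 200/353], [100/169, 20/29]]; det S = 26265600/64011961
solve [mL_A; mL_B] = S·[w00; w01] and [mR_A; mR_B] = S·[w10; w11]:
  w00 = 1/2, w01 = 1, w10 = 1/2, w11 = -1/2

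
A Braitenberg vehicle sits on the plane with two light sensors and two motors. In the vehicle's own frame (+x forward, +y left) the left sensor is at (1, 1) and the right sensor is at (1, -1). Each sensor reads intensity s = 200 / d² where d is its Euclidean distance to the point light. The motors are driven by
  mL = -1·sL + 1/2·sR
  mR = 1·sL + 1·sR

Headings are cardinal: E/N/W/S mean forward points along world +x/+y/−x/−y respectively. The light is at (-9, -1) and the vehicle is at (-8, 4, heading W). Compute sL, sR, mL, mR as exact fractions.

left sensor world pos  = (-9, 3); dL² = 16
right sensor world pos = (-9, 5); dR² = 36
sL = 200/16 = 25/2
sR = 200/36 = 50/9
mL = -1·sL + 1/2·sR = -175/18
mR = 1·sL + 1·sR = 325/18

25/2 50/9 -175/18 325/18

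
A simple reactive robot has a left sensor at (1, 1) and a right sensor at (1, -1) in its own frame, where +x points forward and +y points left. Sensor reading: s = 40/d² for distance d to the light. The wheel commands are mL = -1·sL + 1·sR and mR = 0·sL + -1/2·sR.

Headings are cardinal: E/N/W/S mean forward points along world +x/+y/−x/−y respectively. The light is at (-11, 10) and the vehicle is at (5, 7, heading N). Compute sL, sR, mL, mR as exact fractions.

40/229 40/293 -2560/67097 -20/293

left sensor world pos  = (4, 8); dL² = 229
right sensor world pos = (6, 8); dR² = 293
sL = 40/229 = 40/229
sR = 40/293 = 40/293
mL = -1·sL + 1·sR = -2560/67097
mR = 0·sL + -1/2·sR = -20/293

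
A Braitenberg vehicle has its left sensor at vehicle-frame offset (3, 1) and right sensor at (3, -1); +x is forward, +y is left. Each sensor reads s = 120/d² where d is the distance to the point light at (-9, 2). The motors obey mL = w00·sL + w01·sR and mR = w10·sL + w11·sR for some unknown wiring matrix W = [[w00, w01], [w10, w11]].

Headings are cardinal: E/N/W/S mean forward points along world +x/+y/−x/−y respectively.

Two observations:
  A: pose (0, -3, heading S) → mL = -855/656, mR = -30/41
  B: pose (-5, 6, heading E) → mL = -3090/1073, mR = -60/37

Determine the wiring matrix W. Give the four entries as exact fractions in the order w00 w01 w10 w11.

obs A: pose=(0,-3,S) → sL=30/41, sR=15/16, mL=-855/656, mR=-30/41
obs B: pose=(-5,6,E) → sL=60/37, sR=60/29, mL=-3090/1073, mR=-60/37
sensor matrix S = [[30/41, 15/16], [60/37, 60/29]]; det S = -1125/175972
solve [mL_A; mL_B] = S·[w00; w01] and [mR_A; mR_B] = S·[w10; w11]:
  w00 = -1/2, w01 = -1, w10 = -1, w11 = 0

-1/2 -1 -1 0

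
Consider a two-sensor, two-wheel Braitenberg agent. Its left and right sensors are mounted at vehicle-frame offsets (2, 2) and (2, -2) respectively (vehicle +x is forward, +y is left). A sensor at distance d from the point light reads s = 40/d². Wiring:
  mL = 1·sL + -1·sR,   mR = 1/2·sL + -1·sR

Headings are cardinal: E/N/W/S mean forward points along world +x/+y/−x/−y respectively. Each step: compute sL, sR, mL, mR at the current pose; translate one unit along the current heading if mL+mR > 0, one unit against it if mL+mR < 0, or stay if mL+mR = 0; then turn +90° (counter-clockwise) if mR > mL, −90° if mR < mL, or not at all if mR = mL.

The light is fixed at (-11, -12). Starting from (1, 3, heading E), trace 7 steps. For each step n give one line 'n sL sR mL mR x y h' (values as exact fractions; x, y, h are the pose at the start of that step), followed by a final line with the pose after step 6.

0 8/97 8/73 -192/7081 -484/7081 1 3 E
1 20/169 4/25 -176/4225 -426/4225 0 3 S
2 40/277 8/81 1024/22437 -596/22437 0 4 W
3 10/97 10/117 200/11349 -385/11349 -1 4 N
4 40/433 40/313 -4800/135529 -11060/135529 -1 3 E
5 4/29 20/109 -144/3161 -362/3161 -2 3 S
6 8/49 40/373 1024/18277 -468/18277 -2 4 W
final -3 4 N

n=0: pose=(1,3,E); sL=8/97, sR=8/73; mL=-192/7081, mR=-484/7081; mL+mR=-676/7081 → advance -1; mR−mL=-4/97 → turn -1·90°
n=1: pose=(0,3,S); sL=20/169, sR=4/25; mL=-176/4225, mR=-426/4225; mL+mR=-602/4225 → advance -1; mR−mL=-10/169 → turn -1·90°
n=2: pose=(0,4,W); sL=40/277, sR=8/81; mL=1024/22437, mR=-596/22437; mL+mR=428/22437 → advance +1; mR−mL=-20/277 → turn -1·90°
n=3: pose=(-1,4,N); sL=10/97, sR=10/117; mL=200/11349, mR=-385/11349; mL+mR=-185/11349 → advance -1; mR−mL=-5/97 → turn -1·90°
n=4: pose=(-1,3,E); sL=40/433, sR=40/313; mL=-4800/135529, mR=-11060/135529; mL+mR=-15860/135529 → advance -1; mR−mL=-20/433 → turn -1·90°
n=5: pose=(-2,3,S); sL=4/29, sR=20/109; mL=-144/3161, mR=-362/3161; mL+mR=-506/3161 → advance -1; mR−mL=-2/29 → turn -1·90°
n=6: pose=(-2,4,W); sL=8/49, sR=40/373; mL=1024/18277, mR=-468/18277; mL+mR=556/18277 → advance +1; mR−mL=-4/49 → turn -1·90°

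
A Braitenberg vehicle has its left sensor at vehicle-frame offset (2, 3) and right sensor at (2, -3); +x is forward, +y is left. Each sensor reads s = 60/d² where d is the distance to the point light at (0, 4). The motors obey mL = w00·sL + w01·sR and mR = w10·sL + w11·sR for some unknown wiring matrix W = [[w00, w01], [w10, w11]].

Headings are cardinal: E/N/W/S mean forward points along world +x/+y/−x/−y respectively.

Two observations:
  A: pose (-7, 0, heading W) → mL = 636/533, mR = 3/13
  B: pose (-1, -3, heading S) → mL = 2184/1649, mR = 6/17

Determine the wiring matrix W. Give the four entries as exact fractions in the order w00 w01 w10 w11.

1 1 1/2 0

obs A: pose=(-7,0,W) → sL=6/13, sR=30/41, mL=636/533, mR=3/13
obs B: pose=(-1,-3,S) → sL=12/17, sR=60/97, mL=2184/1649, mR=6/17
sensor matrix S = [[6/13, 30/41], [12/17, 60/97]]; det S = -203040/878917
solve [mL_A; mL_B] = S·[w00; w01] and [mR_A; mR_B] = S·[w10; w11]:
  w00 = 1, w01 = 1, w10 = 1/2, w11 = 0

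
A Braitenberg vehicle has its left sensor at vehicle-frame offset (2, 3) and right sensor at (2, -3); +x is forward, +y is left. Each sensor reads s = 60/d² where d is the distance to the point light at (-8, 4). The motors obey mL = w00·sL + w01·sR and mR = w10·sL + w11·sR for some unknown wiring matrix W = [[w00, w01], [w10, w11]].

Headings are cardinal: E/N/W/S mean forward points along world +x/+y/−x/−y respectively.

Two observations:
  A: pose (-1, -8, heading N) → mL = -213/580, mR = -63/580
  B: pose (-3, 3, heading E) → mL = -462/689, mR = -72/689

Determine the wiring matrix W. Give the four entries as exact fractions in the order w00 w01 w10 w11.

-1 1/2 -1/2 1/2

obs A: pose=(-1,-8,N) → sL=15/29, sR=3/10, mL=-213/580, mR=-63/580
obs B: pose=(-3,3,E) → sL=60/53, sR=12/13, mL=-462/689, mR=-72/689
sensor matrix S = [[15/29, 3/10], [60/53, 12/13]]; det S = 2754/19981
solve [mL_A; mL_B] = S·[w00; w01] and [mR_A; mR_B] = S·[w10; w11]:
  w00 = -1, w01 = 1/2, w10 = -1/2, w11 = 1/2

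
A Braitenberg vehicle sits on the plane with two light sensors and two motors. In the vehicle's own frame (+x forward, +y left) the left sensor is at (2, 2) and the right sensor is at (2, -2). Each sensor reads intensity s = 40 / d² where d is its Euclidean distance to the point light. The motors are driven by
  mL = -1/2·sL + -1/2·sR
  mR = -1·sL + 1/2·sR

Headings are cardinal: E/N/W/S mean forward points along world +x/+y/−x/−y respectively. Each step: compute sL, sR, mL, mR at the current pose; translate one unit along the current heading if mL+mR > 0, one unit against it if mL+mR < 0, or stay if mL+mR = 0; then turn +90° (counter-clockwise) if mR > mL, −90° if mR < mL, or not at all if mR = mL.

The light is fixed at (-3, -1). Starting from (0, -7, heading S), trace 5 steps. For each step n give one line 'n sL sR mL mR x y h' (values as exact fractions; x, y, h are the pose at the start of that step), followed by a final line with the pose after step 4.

0 40/89 8/13 -616/1157 -164/1157 0 -7 S
1 20/17 20/37 -540/629 -570/629 0 -6 E
2 8/13 40/49 -456/637 -132/637 -1 -6 S
3 2 10/13 -18/13 -21/13 -1 -5 E
4 8/9 40/37 -328/333 -116/333 -2 -5 S
final -2 -4 E

n=0: pose=(0,-7,S); sL=40/89, sR=8/13; mL=-616/1157, mR=-164/1157; mL+mR=-60/89 → advance -1; mR−mL=452/1157 → turn +1·90°
n=1: pose=(0,-6,E); sL=20/17, sR=20/37; mL=-540/629, mR=-570/629; mL+mR=-30/17 → advance -1; mR−mL=-30/629 → turn -1·90°
n=2: pose=(-1,-6,S); sL=8/13, sR=40/49; mL=-456/637, mR=-132/637; mL+mR=-12/13 → advance -1; mR−mL=324/637 → turn +1·90°
n=3: pose=(-1,-5,E); sL=2, sR=10/13; mL=-18/13, mR=-21/13; mL+mR=-3 → advance -1; mR−mL=-3/13 → turn -1·90°
n=4: pose=(-2,-5,S); sL=8/9, sR=40/37; mL=-328/333, mR=-116/333; mL+mR=-4/3 → advance -1; mR−mL=212/333 → turn +1·90°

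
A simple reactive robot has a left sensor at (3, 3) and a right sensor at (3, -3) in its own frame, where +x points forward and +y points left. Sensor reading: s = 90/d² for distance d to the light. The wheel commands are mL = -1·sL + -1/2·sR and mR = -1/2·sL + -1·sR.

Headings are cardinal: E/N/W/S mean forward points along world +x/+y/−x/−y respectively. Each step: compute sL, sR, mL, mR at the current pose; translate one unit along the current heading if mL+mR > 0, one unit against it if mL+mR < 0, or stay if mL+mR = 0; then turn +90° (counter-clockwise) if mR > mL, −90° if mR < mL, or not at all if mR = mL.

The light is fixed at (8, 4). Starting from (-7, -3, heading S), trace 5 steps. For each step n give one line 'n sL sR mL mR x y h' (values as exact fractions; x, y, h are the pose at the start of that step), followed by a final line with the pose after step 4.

0 45/122 45/212 -12285/25864 -2565/6466 -7 -3 S
1 10/17 2/5 -67/85 -59/85 -7 -2 E
2 9/37 45/89 -3267/6586 -4131/6586 -8 -2 N
3 18/37 90/269 -6507/9953 -5751/9953 -8 -3 E
4 45/208 45/106 -4725/11024 -11745/22048 -9 -3 N
final -9 -4 E

n=0: pose=(-7,-3,S); sL=45/122, sR=45/212; mL=-12285/25864, mR=-2565/6466; mL+mR=-22545/25864 → advance -1; mR−mL=2025/25864 → turn +1·90°
n=1: pose=(-7,-2,E); sL=10/17, sR=2/5; mL=-67/85, mR=-59/85; mL+mR=-126/85 → advance -1; mR−mL=8/85 → turn +1·90°
n=2: pose=(-8,-2,N); sL=9/37, sR=45/89; mL=-3267/6586, mR=-4131/6586; mL+mR=-3699/3293 → advance -1; mR−mL=-432/3293 → turn -1·90°
n=3: pose=(-8,-3,E); sL=18/37, sR=90/269; mL=-6507/9953, mR=-5751/9953; mL+mR=-12258/9953 → advance -1; mR−mL=756/9953 → turn +1·90°
n=4: pose=(-9,-3,N); sL=45/208, sR=45/106; mL=-4725/11024, mR=-11745/22048; mL+mR=-21195/22048 → advance -1; mR−mL=-2295/22048 → turn -1·90°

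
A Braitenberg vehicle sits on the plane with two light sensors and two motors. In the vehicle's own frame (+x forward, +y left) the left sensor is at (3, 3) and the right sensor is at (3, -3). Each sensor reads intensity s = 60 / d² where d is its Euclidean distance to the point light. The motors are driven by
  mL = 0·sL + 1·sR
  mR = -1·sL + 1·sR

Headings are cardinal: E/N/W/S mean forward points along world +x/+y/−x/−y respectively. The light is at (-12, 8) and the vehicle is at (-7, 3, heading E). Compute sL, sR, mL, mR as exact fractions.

15/17 15/32 15/32 -225/544

left sensor world pos  = (-4, 6); dL² = 68
right sensor world pos = (-4, 0); dR² = 128
sL = 60/68 = 15/17
sR = 60/128 = 15/32
mL = 0·sL + 1·sR = 15/32
mR = -1·sL + 1·sR = -225/544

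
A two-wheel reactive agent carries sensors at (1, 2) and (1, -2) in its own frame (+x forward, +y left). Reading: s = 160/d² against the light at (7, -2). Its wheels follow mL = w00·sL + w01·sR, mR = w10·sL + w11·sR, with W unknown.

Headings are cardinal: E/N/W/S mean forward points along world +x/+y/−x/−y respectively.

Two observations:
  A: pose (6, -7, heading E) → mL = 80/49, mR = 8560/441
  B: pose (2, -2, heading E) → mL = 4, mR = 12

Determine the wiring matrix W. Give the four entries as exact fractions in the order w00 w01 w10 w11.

0 1/2 1 1/2

obs A: pose=(6,-7,E) → sL=160/9, sR=160/49, mL=80/49, mR=8560/441
obs B: pose=(2,-2,E) → sL=8, sR=8, mL=4, mR=12
sensor matrix S = [[160/9, 160/49], [8, 8]]; det S = 51200/441
solve [mL_A; mL_B] = S·[w00; w01] and [mR_A; mR_B] = S·[w10; w11]:
  w00 = 0, w01 = 1/2, w10 = 1, w11 = 1/2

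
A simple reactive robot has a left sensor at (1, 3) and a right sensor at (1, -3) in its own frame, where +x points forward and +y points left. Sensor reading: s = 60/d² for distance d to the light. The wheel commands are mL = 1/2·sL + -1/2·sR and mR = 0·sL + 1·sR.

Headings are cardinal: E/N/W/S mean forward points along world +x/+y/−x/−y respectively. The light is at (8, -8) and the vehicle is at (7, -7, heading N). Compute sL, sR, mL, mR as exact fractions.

left sensor world pos  = (4, -6); dL² = 20
right sensor world pos = (10, -6); dR² = 8
sL = 60/20 = 3
sR = 60/8 = 15/2
mL = 1/2·sL + -1/2·sR = -9/4
mR = 0·sL + 1·sR = 15/2

3 15/2 -9/4 15/2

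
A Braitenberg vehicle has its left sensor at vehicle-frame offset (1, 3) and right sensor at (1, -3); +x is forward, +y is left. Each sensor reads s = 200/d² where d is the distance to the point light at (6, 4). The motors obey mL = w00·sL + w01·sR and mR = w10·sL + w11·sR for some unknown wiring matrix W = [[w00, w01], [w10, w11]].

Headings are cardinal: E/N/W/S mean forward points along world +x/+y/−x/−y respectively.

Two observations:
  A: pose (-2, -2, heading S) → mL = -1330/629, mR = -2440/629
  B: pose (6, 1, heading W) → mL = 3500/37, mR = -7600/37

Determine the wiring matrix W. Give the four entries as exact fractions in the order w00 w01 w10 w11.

obs A: pose=(-2,-2,S) → sL=100/37, sR=20/17, mL=-1330/629, mR=-2440/629
obs B: pose=(6,1,W) → sL=200/37, sR=200, mL=3500/37, mR=-7600/37
sensor matrix S = [[100/37, 20/17], [200/37, 200]]; det S = 336000/629
solve [mL_A; mL_B] = S·[w00; w01] and [mR_A; mR_B] = S·[w10; w11]:
  w00 = -1, w01 = 1/2, w10 = -1, w11 = -1

-1 1/2 -1 -1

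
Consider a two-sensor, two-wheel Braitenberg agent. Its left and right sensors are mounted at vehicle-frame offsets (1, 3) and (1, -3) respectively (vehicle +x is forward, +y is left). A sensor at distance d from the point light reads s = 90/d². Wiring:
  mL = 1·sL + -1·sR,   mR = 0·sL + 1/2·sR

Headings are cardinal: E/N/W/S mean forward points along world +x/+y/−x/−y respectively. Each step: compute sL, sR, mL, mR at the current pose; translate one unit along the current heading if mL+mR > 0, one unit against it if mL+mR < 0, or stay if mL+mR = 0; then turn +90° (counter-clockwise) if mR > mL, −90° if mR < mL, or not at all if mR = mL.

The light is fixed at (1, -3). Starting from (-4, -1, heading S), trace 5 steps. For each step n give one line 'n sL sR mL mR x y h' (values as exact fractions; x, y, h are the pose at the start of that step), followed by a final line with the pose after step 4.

n=0: pose=(-4,-1,S); sL=18, sR=18/13; mL=216/13, mR=9/13; mL+mR=225/13 → advance +1; mR−mL=-207/13 → turn -1·90°
n=1: pose=(-4,-2,W); sL=9/4, sR=45/26; mL=27/52, mR=45/52; mL+mR=18/13 → advance +1; mR−mL=9/26 → turn +1·90°
n=2: pose=(-5,-2,S); sL=10, sR=10/9; mL=80/9, mR=5/9; mL+mR=85/9 → advance +1; mR−mL=-25/3 → turn -1·90°
n=3: pose=(-5,-3,W); sL=45/29, sR=45/29; mL=0, mR=45/58; mL+mR=45/58 → advance +1; mR−mL=45/58 → turn +1·90°
n=4: pose=(-6,-3,S); sL=90/17, sR=90/101; mL=7560/1717, mR=45/101; mL+mR=8325/1717 → advance +1; mR−mL=-6795/1717 → turn -1·90°

0 18 18/13 216/13 9/13 -4 -1 S
1 9/4 45/26 27/52 45/52 -4 -2 W
2 10 10/9 80/9 5/9 -5 -2 S
3 45/29 45/29 0 45/58 -5 -3 W
4 90/17 90/101 7560/1717 45/101 -6 -3 S
final -6 -4 W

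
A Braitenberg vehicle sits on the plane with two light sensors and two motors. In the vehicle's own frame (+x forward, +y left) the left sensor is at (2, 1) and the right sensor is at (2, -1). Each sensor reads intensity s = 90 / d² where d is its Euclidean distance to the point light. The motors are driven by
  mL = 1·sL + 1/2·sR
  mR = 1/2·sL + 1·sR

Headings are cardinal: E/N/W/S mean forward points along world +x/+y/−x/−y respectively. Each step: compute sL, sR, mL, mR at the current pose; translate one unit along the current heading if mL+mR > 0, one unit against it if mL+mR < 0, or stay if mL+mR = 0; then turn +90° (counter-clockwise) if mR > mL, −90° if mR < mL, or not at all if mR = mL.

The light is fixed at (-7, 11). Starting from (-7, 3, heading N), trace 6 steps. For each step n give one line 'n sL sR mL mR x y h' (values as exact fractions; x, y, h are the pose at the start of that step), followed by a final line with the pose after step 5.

n=0: pose=(-7,3,N); sL=90/37, sR=90/37; mL=135/37, mR=135/37; mL+mR=270/37 → advance +1; mR−mL=0 → turn +0·90°
n=1: pose=(-7,4,N); sL=45/13, sR=45/13; mL=135/26, mR=135/26; mL+mR=135/13 → advance +1; mR−mL=0 → turn +0·90°
n=2: pose=(-7,5,N); sL=90/17, sR=90/17; mL=135/17, mR=135/17; mL+mR=270/17 → advance +1; mR−mL=0 → turn +0·90°
n=3: pose=(-7,6,N); sL=9, sR=9; mL=27/2, mR=27/2; mL+mR=27 → advance +1; mR−mL=0 → turn +0·90°
n=4: pose=(-7,7,N); sL=18, sR=18; mL=27, mR=27; mL+mR=54 → advance +1; mR−mL=0 → turn +0·90°
n=5: pose=(-7,8,N); sL=45, sR=45; mL=135/2, mR=135/2; mL+mR=135 → advance +1; mR−mL=0 → turn +0·90°

0 90/37 90/37 135/37 135/37 -7 3 N
1 45/13 45/13 135/26 135/26 -7 4 N
2 90/17 90/17 135/17 135/17 -7 5 N
3 9 9 27/2 27/2 -7 6 N
4 18 18 27 27 -7 7 N
5 45 45 135/2 135/2 -7 8 N
final -7 9 N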